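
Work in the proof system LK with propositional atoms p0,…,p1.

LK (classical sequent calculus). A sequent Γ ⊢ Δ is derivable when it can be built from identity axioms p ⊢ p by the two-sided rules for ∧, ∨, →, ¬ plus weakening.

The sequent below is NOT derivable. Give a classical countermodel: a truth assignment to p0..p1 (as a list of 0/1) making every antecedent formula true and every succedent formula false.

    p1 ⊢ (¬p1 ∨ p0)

Enumerate valuations to refute Γ ⊢ Δ:
  v=00: Γ:[p1=F] Δ:[(¬p1 ∨ p0)=T] refutes=False
  v=01: Γ:[p1=T] Δ:[(¬p1 ∨ p0)=F] refutes=True  ← countermodel

Result: [0, 1]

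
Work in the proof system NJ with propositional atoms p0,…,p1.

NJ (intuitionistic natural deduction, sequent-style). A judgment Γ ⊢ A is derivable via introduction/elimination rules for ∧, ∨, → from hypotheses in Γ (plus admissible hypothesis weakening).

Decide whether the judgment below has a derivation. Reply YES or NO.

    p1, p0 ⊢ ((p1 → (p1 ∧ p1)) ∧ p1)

Proof tree:
[∧I] p1, p0 ⊢ ((p1 → (p1 ∧ p1)) ∧ p1)
  [→I] p0 ⊢ (p1 → (p1 ∧ p1))
    [∧I] p1, p0 ⊢ (p1 ∧ p1)
      [Wk] p1, p0 ⊢ p1
        [Ax] p1 ⊢ p1
      [Wk] p1, p0 ⊢ p1
        [Ax] p1 ⊢ p1
  [Wk] p1, p0 ⊢ p1
    [Ax] p1 ⊢ p1

Result: YES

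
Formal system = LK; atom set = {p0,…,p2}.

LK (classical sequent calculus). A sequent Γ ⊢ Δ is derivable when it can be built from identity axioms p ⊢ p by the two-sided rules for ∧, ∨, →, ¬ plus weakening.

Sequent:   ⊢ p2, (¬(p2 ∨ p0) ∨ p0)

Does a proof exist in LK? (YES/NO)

Proof tree:
[∨R]  ⊢ p2, (¬(p2 ∨ p0) ∨ p0)
  [¬R]  ⊢ p2, p0, ¬(p2 ∨ p0)
    [∨L] (p2 ∨ p0) ⊢ p2, p0
      [Ax] p2 ⊢ p2
      [Ax] p0 ⊢ p0

Result: YES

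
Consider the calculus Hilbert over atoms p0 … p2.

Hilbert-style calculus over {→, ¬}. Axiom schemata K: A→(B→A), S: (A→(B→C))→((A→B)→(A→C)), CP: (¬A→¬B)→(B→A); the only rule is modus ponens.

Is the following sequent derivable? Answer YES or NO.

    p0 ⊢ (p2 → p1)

Enumerate valuations to refute Γ ⊢ Δ:
  v=000: Γ:[p0=F] Δ:[(p2 → p1)=T] refutes=False
  v=001: Γ:[p0=F] Δ:[(p2 → p1)=F] refutes=False
  v=010: Γ:[p0=F] Δ:[(p2 → p1)=T] refutes=False
  v=011: Γ:[p0=F] Δ:[(p2 → p1)=T] refutes=False
  v=100: Γ:[p0=T] Δ:[(p2 → p1)=T] refutes=False
  v=101: Γ:[p0=T] Δ:[(p2 → p1)=F] refutes=True  ← countermodel

Result: NO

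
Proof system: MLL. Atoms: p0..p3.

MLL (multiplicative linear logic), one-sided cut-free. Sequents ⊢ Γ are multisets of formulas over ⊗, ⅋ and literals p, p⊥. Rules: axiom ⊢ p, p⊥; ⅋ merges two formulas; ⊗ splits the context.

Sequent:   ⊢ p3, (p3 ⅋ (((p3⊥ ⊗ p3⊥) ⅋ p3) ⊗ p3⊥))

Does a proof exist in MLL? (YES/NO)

Proof tree:
[⅋]  ⊢ p3, (p3 ⅋ (((p3⊥ ⊗ p3⊥) ⅋ p3) ⊗ p3⊥))
  [⊗]  ⊢ p3, p3, (((p3⊥ ⊗ p3⊥) ⅋ p3) ⊗ p3⊥)
    [⅋]  ⊢ p3, ((p3⊥ ⊗ p3⊥) ⅋ p3)
      [⊗]  ⊢ p3, p3, (p3⊥ ⊗ p3⊥)
        [Ax]  ⊢ p3, p3⊥
        [Ax]  ⊢ p3, p3⊥
    [Ax]  ⊢ p3, p3⊥

Result: YES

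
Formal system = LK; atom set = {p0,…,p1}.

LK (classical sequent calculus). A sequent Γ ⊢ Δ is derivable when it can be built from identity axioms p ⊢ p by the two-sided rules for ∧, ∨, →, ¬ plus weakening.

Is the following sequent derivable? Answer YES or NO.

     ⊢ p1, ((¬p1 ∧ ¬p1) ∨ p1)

Derivation trace:
[∨R]  ⊢ p1, ((¬p1 ∧ ¬p1) ∨ p1)
  [WR]  ⊢ p1, (¬p1 ∧ ¬p1), p1
    [∧R]  ⊢ p1, (¬p1 ∧ ¬p1)
      [¬R]  ⊢ p1, ¬p1
        [Ax] p1 ⊢ p1
      [¬R]  ⊢ p1, ¬p1
        [Ax] p1 ⊢ p1

Result: YES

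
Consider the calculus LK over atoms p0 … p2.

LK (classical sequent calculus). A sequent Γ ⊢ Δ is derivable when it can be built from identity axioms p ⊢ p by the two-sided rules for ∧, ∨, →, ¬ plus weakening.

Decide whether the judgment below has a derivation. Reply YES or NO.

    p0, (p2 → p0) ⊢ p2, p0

Proof tree:
[→L] p0, (p2 → p0) ⊢ p2, p0
  [WR] p0 ⊢ p0, p2
    [Ax] p0 ⊢ p0
  [WR] p0 ⊢ p0, p2
    [Ax] p0 ⊢ p0

Result: YES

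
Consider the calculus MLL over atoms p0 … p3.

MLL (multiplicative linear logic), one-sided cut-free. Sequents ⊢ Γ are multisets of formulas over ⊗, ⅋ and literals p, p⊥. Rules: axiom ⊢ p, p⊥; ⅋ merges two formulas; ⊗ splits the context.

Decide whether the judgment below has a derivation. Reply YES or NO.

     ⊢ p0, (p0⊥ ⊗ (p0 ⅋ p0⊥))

Proof tree:
[⊗]  ⊢ p0, (p0⊥ ⊗ (p0 ⅋ p0⊥))
  [Ax]  ⊢ p0, p0⊥
  [⅋]  ⊢ (p0 ⅋ p0⊥)
    [Ax]  ⊢ p0, p0⊥

Result: YES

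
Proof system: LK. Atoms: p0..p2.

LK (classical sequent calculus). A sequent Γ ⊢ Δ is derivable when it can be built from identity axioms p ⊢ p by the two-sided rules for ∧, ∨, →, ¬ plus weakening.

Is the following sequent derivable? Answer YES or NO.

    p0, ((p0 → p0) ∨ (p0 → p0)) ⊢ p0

Proof tree:
[∨L] p0, ((p0 → p0) ∨ (p0 → p0)) ⊢ p0
  [→L] p0, (p0 → p0) ⊢ p0
    [Ax] p0 ⊢ p0
    [Ax] p0 ⊢ p0
  [→L] p0, (p0 → p0) ⊢ p0
    [Ax] p0 ⊢ p0
    [Ax] p0 ⊢ p0

Result: YES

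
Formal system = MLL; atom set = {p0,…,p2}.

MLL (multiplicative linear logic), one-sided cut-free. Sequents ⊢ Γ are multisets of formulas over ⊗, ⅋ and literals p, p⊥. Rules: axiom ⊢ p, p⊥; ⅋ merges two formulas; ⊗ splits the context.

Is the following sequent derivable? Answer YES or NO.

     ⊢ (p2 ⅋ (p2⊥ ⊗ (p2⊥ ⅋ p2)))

Proof tree:
[⅋]  ⊢ (p2 ⅋ (p2⊥ ⊗ (p2⊥ ⅋ p2)))
  [⊗]  ⊢ p2, (p2⊥ ⊗ (p2⊥ ⅋ p2))
    [Ax]  ⊢ p2, p2⊥
    [⅋]  ⊢ (p2⊥ ⅋ p2)
      [Ax]  ⊢ p2, p2⊥

Result: YES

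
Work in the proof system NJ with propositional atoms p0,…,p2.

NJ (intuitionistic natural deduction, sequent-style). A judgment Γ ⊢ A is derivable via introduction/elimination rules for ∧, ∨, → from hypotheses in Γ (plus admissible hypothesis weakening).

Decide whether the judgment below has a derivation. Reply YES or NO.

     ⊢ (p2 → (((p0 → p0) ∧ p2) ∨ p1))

Proof tree:
[→I]  ⊢ (p2 → (((p0 → p0) ∧ p2) ∨ p1))
  [∨I₁] p2 ⊢ (((p0 → p0) ∧ p2) ∨ p1)
    [∧I] p2 ⊢ ((p0 → p0) ∧ p2)
      [→I]  ⊢ (p0 → p0)
        [Ax] p0 ⊢ p0
      [Ax] p2 ⊢ p2

Result: YES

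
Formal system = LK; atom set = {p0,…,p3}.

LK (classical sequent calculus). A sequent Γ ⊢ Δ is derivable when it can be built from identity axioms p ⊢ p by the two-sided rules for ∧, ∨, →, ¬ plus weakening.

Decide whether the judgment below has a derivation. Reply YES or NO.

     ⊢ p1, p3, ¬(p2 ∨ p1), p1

Truth-table refutation:
  v=0000: Γ:[] Δ:[p1=F, p3=F, ¬(p2 ∨ p1)=T, p1=F] refutes=False
  v=0001: Γ:[] Δ:[p1=F, p3=T, ¬(p2 ∨ p1)=T, p1=F] refutes=False
  v=0010: Γ:[] Δ:[p1=F, p3=F, ¬(p2 ∨ p1)=F, p1=F] refutes=True  ← countermodel

Result: NO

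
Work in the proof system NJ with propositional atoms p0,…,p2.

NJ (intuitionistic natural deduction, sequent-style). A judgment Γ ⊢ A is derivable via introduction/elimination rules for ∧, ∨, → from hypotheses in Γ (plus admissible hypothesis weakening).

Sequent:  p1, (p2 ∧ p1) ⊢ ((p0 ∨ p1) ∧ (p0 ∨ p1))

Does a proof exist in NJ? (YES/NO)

Derivation (root first):
[Wk] p1, (p2 ∧ p1) ⊢ ((p0 ∨ p1) ∧ (p0 ∨ p1))
  [∧I] p1 ⊢ ((p0 ∨ p1) ∧ (p0 ∨ p1))
    [∨I₂] p1 ⊢ (p0 ∨ p1)
      [Ax] p1 ⊢ p1
    [∨I₂] p1 ⊢ (p0 ∨ p1)
      [Ax] p1 ⊢ p1

Result: YES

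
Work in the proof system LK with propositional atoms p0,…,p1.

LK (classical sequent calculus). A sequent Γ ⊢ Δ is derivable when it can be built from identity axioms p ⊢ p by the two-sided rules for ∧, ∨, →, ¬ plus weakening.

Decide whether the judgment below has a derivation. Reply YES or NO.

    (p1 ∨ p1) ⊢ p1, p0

Proof tree:
[WR] (p1 ∨ p1) ⊢ p1, p0
  [∨L] (p1 ∨ p1) ⊢ p1
    [Ax] p1 ⊢ p1
    [Ax] p1 ⊢ p1

Result: YES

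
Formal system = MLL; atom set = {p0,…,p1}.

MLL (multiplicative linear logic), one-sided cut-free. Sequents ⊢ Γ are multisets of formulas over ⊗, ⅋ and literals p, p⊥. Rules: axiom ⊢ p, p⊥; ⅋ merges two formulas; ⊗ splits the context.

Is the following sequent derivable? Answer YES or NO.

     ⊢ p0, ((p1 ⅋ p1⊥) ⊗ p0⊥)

Derivation (root first):
[⊗]  ⊢ p0, ((p1 ⅋ p1⊥) ⊗ p0⊥)
  [⅋]  ⊢ (p1 ⅋ p1⊥)
    [Ax]  ⊢ p1, p1⊥
  [Ax]  ⊢ p0, p0⊥

Result: YES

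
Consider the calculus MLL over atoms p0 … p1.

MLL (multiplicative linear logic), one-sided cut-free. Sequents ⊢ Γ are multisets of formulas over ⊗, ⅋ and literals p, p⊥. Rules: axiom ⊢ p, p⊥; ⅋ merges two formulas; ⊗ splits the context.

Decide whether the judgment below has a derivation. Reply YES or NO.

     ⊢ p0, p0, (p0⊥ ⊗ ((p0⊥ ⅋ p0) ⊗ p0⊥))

Derivation trace:
[⊗]  ⊢ p0, p0, (p0⊥ ⊗ ((p0⊥ ⅋ p0) ⊗ p0⊥))
  [Ax]  ⊢ p0, p0⊥
  [⊗]  ⊢ p0, ((p0⊥ ⅋ p0) ⊗ p0⊥)
    [⅋]  ⊢ (p0⊥ ⅋ p0)
      [Ax]  ⊢ p0, p0⊥
    [Ax]  ⊢ p0, p0⊥

Result: YES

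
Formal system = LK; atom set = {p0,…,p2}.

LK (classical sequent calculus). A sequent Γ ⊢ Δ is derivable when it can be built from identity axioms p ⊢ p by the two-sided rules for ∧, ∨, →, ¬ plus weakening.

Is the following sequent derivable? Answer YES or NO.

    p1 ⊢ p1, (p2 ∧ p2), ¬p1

Derivation (root first):
[WL] p1 ⊢ p1, (p2 ∧ p2), ¬p1
  [¬R]  ⊢ p1, (p2 ∧ p2), ¬p1
    [∧R] p1 ⊢ p1, (p2 ∧ p2)
      [WR] p1 ⊢ p1, p2
        [Ax] p1 ⊢ p1
      [WR] p1 ⊢ p1, p2
        [Ax] p1 ⊢ p1

Result: YES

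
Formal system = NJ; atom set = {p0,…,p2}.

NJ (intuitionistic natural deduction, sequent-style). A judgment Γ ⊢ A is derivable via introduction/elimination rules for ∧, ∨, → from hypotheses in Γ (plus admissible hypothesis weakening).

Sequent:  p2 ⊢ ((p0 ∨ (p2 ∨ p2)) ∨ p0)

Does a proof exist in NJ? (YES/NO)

Proof tree:
[∨I₁] p2 ⊢ ((p0 ∨ (p2 ∨ p2)) ∨ p0)
  [∨I₂] p2 ⊢ (p0 ∨ (p2 ∨ p2))
    [∨I₁] p2 ⊢ (p2 ∨ p2)
      [Ax] p2 ⊢ p2

Result: YES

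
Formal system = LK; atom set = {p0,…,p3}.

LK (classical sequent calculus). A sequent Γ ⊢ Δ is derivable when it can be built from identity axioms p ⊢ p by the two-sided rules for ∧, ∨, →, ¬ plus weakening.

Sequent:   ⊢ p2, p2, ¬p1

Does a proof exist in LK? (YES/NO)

Search for a countermodel by truth-table:
  v=0000: Γ:[] Δ:[p2=F, p2=F, ¬p1=T] refutes=False
  v=0001: Γ:[] Δ:[p2=F, p2=F, ¬p1=T] refutes=False
  v=0010: Γ:[] Δ:[p2=T, p2=T, ¬p1=T] refutes=False
  v=0011: Γ:[] Δ:[p2=T, p2=T, ¬p1=T] refutes=False
  v=0100: Γ:[] Δ:[p2=F, p2=F, ¬p1=F] refutes=True  ← countermodel

Result: NO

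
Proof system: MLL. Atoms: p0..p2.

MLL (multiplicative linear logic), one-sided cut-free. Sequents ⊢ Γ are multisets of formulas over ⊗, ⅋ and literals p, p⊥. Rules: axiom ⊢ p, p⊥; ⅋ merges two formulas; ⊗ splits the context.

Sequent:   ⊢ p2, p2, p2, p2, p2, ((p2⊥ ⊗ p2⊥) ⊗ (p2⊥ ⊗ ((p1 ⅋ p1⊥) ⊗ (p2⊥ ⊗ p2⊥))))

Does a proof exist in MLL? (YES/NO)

Derivation (root first):
[⊗]  ⊢ p2, p2, p2, p2, p2, ((p2⊥ ⊗ p2⊥) ⊗ (p2⊥ ⊗ ((p1 ⅋ p1⊥) ⊗ (p2⊥ ⊗ p2⊥))))
  [⊗]  ⊢ p2, p2, (p2⊥ ⊗ p2⊥)
    [Ax]  ⊢ p2, p2⊥
    [Ax]  ⊢ p2, p2⊥
  [⊗]  ⊢ p2, p2, p2, (p2⊥ ⊗ ((p1 ⅋ p1⊥) ⊗ (p2⊥ ⊗ p2⊥)))
    [Ax]  ⊢ p2, p2⊥
    [⊗]  ⊢ p2, p2, ((p1 ⅋ p1⊥) ⊗ (p2⊥ ⊗ p2⊥))
      [⅋]  ⊢ (p1 ⅋ p1⊥)
        [Ax]  ⊢ p1, p1⊥
      [⊗]  ⊢ p2, p2, (p2⊥ ⊗ p2⊥)
        [Ax]  ⊢ p2, p2⊥
        [Ax]  ⊢ p2, p2⊥

Result: YES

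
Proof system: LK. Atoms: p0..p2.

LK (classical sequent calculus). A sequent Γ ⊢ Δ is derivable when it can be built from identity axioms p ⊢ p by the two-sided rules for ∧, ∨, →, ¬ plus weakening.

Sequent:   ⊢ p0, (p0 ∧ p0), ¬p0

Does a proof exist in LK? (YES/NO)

Derivation trace:
[¬R]  ⊢ p0, (p0 ∧ p0), ¬p0
  [∧R] p0 ⊢ p0, (p0 ∧ p0)
    [WR] p0 ⊢ p0, p0
      [Ax] p0 ⊢ p0
    [WR] p0 ⊢ p0, p0
      [Ax] p0 ⊢ p0

Result: YES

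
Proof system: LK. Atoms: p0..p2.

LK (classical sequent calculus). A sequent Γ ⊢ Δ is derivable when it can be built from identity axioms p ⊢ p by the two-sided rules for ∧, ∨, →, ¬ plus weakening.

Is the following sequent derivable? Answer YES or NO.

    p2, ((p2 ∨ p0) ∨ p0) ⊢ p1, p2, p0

Derivation (root first):
[∨L] p2, ((p2 ∨ p0) ∨ p0) ⊢ p1, p2, p0
  [WR] (p2 ∨ p0) ⊢ p2, p0, p1
    [∨L] (p2 ∨ p0) ⊢ p2, p0
      [Ax] p2 ⊢ p2
      [Ax] p0 ⊢ p0
  [WL] p2, p0 ⊢ p2
    [Ax] p2 ⊢ p2

Result: YES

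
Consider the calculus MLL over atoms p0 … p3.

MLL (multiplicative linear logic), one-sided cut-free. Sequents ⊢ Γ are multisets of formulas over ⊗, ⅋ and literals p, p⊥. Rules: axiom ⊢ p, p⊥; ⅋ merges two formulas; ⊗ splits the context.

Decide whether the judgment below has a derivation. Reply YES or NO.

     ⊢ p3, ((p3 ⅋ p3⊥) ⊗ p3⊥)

Derivation (root first):
[⊗]  ⊢ p3, ((p3 ⅋ p3⊥) ⊗ p3⊥)
  [⅋]  ⊢ (p3 ⅋ p3⊥)
    [Ax]  ⊢ p3, p3⊥
  [Ax]  ⊢ p3, p3⊥

Result: YES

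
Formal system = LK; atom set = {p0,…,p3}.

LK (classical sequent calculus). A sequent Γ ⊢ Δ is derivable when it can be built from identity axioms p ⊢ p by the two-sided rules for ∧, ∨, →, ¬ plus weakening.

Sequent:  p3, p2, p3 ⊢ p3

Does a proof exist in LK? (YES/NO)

Derivation (root first):
[WL] p3, p2, p3 ⊢ p3
  [WL] p3, p2 ⊢ p3
    [Ax] p3 ⊢ p3

Result: YES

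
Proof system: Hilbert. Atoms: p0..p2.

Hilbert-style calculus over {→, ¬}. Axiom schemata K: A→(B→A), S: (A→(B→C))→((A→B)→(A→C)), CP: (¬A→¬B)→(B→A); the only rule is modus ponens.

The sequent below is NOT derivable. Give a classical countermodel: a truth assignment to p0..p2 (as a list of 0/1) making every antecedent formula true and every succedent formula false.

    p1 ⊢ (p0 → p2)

Enumerate valuations to refute Γ ⊢ Δ:
  v=000: Γ:[p1=F] Δ:[(p0 → p2)=T] refutes=False
  v=001: Γ:[p1=F] Δ:[(p0 → p2)=T] refutes=False
  v=010: Γ:[p1=T] Δ:[(p0 → p2)=T] refutes=False
  v=011: Γ:[p1=T] Δ:[(p0 → p2)=T] refutes=False
  v=100: Γ:[p1=F] Δ:[(p0 → p2)=F] refutes=False
  v=101: Γ:[p1=F] Δ:[(p0 → p2)=T] refutes=False
  v=110: Γ:[p1=T] Δ:[(p0 → p2)=F] refutes=True  ← countermodel

Result: [1, 1, 0]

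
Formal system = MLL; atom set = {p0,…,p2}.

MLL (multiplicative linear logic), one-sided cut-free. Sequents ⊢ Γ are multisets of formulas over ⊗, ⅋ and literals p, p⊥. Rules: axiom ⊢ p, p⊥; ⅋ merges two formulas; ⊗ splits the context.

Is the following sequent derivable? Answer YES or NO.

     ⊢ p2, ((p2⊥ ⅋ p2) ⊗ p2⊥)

Proof tree:
[⊗]  ⊢ p2, ((p2⊥ ⅋ p2) ⊗ p2⊥)
  [⅋]  ⊢ (p2⊥ ⅋ p2)
    [Ax]  ⊢ p2, p2⊥
  [Ax]  ⊢ p2, p2⊥

Result: YES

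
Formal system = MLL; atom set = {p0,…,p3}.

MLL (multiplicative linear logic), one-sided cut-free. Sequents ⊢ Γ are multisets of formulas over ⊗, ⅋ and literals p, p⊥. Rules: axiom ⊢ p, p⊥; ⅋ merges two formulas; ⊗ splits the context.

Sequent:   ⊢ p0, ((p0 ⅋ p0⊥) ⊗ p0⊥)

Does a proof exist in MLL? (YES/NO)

Derivation trace:
[⊗]  ⊢ p0, ((p0 ⅋ p0⊥) ⊗ p0⊥)
  [⅋]  ⊢ (p0 ⅋ p0⊥)
    [Ax]  ⊢ p0, p0⊥
  [Ax]  ⊢ p0, p0⊥

Result: YES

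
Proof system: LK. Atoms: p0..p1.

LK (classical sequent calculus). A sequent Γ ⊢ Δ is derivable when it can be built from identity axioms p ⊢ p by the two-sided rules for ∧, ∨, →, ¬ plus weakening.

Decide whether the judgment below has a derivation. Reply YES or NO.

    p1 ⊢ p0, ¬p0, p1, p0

Derivation (root first):
[WR] p1 ⊢ p0, ¬p0, p1, p0
  [WR] p1 ⊢ p0, ¬p0, p1
    [WL] p1 ⊢ p0, ¬p0
      [¬R]  ⊢ p0, ¬p0
        [Ax] p0 ⊢ p0

Result: YES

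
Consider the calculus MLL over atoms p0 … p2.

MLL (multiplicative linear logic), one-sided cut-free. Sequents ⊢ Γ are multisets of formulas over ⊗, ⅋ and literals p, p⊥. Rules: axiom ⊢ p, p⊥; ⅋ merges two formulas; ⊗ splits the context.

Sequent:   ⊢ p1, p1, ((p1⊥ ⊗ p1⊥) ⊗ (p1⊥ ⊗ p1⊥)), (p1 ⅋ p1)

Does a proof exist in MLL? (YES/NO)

Proof tree:
[⅋]  ⊢ p1, p1, ((p1⊥ ⊗ p1⊥) ⊗ (p1⊥ ⊗ p1⊥)), (p1 ⅋ p1)
  [⊗]  ⊢ p1, p1, p1, p1, ((p1⊥ ⊗ p1⊥) ⊗ (p1⊥ ⊗ p1⊥))
    [⊗]  ⊢ p1, p1, (p1⊥ ⊗ p1⊥)
      [Ax]  ⊢ p1, p1⊥
      [Ax]  ⊢ p1, p1⊥
    [⊗]  ⊢ p1, p1, (p1⊥ ⊗ p1⊥)
      [Ax]  ⊢ p1, p1⊥
      [Ax]  ⊢ p1, p1⊥

Result: YES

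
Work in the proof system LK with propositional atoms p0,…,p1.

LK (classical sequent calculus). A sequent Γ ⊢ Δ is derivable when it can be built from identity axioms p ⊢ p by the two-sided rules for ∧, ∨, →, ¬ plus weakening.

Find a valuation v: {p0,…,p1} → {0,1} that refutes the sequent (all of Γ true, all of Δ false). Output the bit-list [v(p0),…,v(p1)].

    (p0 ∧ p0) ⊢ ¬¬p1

Truth-table refutation:
  v=00: Γ:[(p0 ∧ p0)=F] Δ:[¬¬p1=F] refutes=False
  v=01: Γ:[(p0 ∧ p0)=F] Δ:[¬¬p1=T] refutes=False
  v=10: Γ:[(p0 ∧ p0)=T] Δ:[¬¬p1=F] refutes=True  ← countermodel

Result: [1, 0]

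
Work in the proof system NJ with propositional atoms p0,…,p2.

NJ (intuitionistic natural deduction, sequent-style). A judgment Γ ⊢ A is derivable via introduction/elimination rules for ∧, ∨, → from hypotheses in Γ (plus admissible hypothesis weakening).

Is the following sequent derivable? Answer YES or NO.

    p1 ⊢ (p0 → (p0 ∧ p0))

Derivation (root first):
[Wk] p1 ⊢ (p0 → (p0 ∧ p0))
  [→I]  ⊢ (p0 → (p0 ∧ p0))
    [∧I] p0 ⊢ (p0 ∧ p0)
      [Ax] p0 ⊢ p0
      [Ax] p0 ⊢ p0

Result: YES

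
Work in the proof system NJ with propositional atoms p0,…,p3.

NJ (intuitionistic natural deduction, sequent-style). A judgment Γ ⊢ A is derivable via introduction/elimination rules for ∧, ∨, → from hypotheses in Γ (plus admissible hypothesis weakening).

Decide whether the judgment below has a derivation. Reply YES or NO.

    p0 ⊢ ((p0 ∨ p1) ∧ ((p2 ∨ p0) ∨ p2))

Proof tree:
[∧I] p0 ⊢ ((p0 ∨ p1) ∧ ((p2 ∨ p0) ∨ p2))
  [∨I₁] p0 ⊢ (p0 ∨ p1)
    [Ax] p0 ⊢ p0
  [∨I₁] p0 ⊢ ((p2 ∨ p0) ∨ p2)
    [∨I₂] p0 ⊢ (p2 ∨ p0)
      [Ax] p0 ⊢ p0

Result: YES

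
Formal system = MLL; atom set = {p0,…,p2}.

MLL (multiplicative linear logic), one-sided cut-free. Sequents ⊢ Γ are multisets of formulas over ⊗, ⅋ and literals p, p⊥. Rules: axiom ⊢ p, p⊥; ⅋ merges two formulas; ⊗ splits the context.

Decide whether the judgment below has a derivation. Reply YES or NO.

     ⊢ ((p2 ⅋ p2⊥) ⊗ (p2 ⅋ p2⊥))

Proof tree:
[⊗]  ⊢ ((p2 ⅋ p2⊥) ⊗ (p2 ⅋ p2⊥))
  [⅋]  ⊢ (p2 ⅋ p2⊥)
    [Ax]  ⊢ p2, p2⊥
  [⅋]  ⊢ (p2 ⅋ p2⊥)
    [Ax]  ⊢ p2, p2⊥

Result: YES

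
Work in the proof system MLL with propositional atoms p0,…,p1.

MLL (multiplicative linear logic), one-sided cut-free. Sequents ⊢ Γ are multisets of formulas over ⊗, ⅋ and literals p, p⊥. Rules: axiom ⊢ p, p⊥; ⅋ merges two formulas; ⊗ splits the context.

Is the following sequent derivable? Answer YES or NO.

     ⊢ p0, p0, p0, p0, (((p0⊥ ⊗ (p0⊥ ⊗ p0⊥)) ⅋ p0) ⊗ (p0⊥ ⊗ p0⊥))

Derivation trace:
[⊗]  ⊢ p0, p0, p0, p0, (((p0⊥ ⊗ (p0⊥ ⊗ p0⊥)) ⅋ p0) ⊗ (p0⊥ ⊗ p0⊥))
  [⅋]  ⊢ p0, p0, ((p0⊥ ⊗ (p0⊥ ⊗ p0⊥)) ⅋ p0)
    [⊗]  ⊢ p0, p0, p0, (p0⊥ ⊗ (p0⊥ ⊗ p0⊥))
      [Ax]  ⊢ p0, p0⊥
      [⊗]  ⊢ p0, p0, (p0⊥ ⊗ p0⊥)
        [Ax]  ⊢ p0, p0⊥
        [Ax]  ⊢ p0, p0⊥
  [⊗]  ⊢ p0, p0, (p0⊥ ⊗ p0⊥)
    [Ax]  ⊢ p0, p0⊥
    [Ax]  ⊢ p0, p0⊥

Result: YES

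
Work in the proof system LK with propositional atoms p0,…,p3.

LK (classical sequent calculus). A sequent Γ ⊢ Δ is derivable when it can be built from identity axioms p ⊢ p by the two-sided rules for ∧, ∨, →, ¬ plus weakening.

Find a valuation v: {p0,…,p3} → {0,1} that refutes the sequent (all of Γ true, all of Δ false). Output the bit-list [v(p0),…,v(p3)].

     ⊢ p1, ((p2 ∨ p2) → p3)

Search for a countermodel by truth-table:
  v=0000: Γ:[] Δ:[p1=F, ((p2 ∨ p2) → p3)=T] refutes=False
  v=0001: Γ:[] Δ:[p1=F, ((p2 ∨ p2) → p3)=T] refutes=False
  v=0010: Γ:[] Δ:[p1=F, ((p2 ∨ p2) → p3)=F] refutes=True  ← countermodel

Result: [0, 0, 1, 0]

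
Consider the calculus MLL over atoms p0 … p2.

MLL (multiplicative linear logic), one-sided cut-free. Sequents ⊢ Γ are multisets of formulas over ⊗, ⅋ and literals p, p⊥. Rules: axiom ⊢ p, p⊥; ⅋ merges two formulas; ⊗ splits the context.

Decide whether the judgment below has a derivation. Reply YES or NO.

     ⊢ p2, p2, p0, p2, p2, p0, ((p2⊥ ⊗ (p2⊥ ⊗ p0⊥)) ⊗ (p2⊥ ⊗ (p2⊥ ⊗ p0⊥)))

Derivation (root first):
[⊗]  ⊢ p2, p2, p0, p2, p2, p0, ((p2⊥ ⊗ (p2⊥ ⊗ p0⊥)) ⊗ (p2⊥ ⊗ (p2⊥ ⊗ p0⊥)))
  [⊗]  ⊢ p2, p2, p0, (p2⊥ ⊗ (p2⊥ ⊗ p0⊥))
    [Ax]  ⊢ p2, p2⊥
    [⊗]  ⊢ p2, p0, (p2⊥ ⊗ p0⊥)
      [Ax]  ⊢ p2, p2⊥
      [Ax]  ⊢ p0, p0⊥
  [⊗]  ⊢ p2, p2, p0, (p2⊥ ⊗ (p2⊥ ⊗ p0⊥))
    [Ax]  ⊢ p2, p2⊥
    [⊗]  ⊢ p2, p0, (p2⊥ ⊗ p0⊥)
      [Ax]  ⊢ p2, p2⊥
      [Ax]  ⊢ p0, p0⊥

Result: YES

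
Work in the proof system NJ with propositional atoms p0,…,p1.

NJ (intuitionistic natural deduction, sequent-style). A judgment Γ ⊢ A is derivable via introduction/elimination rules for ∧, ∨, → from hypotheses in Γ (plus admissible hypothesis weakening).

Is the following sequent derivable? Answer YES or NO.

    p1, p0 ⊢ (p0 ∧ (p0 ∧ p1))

Derivation trace:
[∧I] p1, p0 ⊢ (p0 ∧ (p0 ∧ p1))
  [Ax] p0 ⊢ p0
  [∧I] p1, p0 ⊢ (p0 ∧ p1)
    [Ax] p0 ⊢ p0
    [Ax] p1 ⊢ p1

Result: YES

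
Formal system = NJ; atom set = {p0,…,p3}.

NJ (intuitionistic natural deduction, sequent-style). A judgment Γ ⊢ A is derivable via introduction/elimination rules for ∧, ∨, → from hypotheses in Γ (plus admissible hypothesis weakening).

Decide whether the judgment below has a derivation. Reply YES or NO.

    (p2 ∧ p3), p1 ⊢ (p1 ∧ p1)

Proof tree:
[∧I] (p2 ∧ p3), p1 ⊢ (p1 ∧ p1)
  [Ax] p1 ⊢ p1
  [Wk] p1, (p2 ∧ p3) ⊢ p1
    [Ax] p1 ⊢ p1

Result: YES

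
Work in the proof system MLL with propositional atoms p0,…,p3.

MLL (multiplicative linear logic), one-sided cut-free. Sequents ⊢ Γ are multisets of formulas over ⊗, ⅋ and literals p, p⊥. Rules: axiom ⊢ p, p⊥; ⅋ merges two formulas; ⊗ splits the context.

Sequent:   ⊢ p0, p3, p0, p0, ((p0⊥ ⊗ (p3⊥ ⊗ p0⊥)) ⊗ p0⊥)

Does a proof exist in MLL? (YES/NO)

Derivation trace:
[⊗]  ⊢ p0, p3, p0, p0, ((p0⊥ ⊗ (p3⊥ ⊗ p0⊥)) ⊗ p0⊥)
  [⊗]  ⊢ p0, p3, p0, (p0⊥ ⊗ (p3⊥ ⊗ p0⊥))
    [Ax]  ⊢ p0, p0⊥
    [⊗]  ⊢ p3, p0, (p3⊥ ⊗ p0⊥)
      [Ax]  ⊢ p3, p3⊥
      [Ax]  ⊢ p0, p0⊥
  [Ax]  ⊢ p0, p0⊥

Result: YES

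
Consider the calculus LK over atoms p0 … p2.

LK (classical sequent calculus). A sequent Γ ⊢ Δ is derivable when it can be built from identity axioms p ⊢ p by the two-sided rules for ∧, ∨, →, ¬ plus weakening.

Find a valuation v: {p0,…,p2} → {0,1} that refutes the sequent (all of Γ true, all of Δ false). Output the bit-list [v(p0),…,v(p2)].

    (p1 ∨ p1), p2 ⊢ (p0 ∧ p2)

Search for a countermodel by truth-table:
  v=000: Γ:[(p1 ∨ p1)=F, p2=F] Δ:[(p0 ∧ p2)=F] refutes=False
  v=001: Γ:[(p1 ∨ p1)=F, p2=T] Δ:[(p0 ∧ p2)=F] refutes=False
  v=010: Γ:[(p1 ∨ p1)=T, p2=F] Δ:[(p0 ∧ p2)=F] refutes=False
  v=011: Γ:[(p1 ∨ p1)=T, p2=T] Δ:[(p0 ∧ p2)=F] refutes=True  ← countermodel

Result: [0, 1, 1]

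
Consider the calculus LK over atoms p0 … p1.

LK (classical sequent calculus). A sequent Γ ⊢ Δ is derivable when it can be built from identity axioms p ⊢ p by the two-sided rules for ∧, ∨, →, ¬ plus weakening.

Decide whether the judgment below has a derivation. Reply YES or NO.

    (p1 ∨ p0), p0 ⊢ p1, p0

Derivation (root first):
[WL] (p1 ∨ p0), p0 ⊢ p1, p0
  [∨L] (p1 ∨ p0) ⊢ p1, p0
    [Ax] p1 ⊢ p1
    [Ax] p0 ⊢ p0

Result: YES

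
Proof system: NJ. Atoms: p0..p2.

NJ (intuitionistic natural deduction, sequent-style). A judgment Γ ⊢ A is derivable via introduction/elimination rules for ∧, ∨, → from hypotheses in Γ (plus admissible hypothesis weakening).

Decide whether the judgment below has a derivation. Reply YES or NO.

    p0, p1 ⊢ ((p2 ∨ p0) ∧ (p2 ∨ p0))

Derivation trace:
[Wk] p0, p1 ⊢ ((p2 ∨ p0) ∧ (p2 ∨ p0))
  [∧I] p0 ⊢ ((p2 ∨ p0) ∧ (p2 ∨ p0))
    [∨I₂] p0 ⊢ (p2 ∨ p0)
      [Ax] p0 ⊢ p0
    [∨I₂] p0 ⊢ (p2 ∨ p0)
      [Ax] p0 ⊢ p0

Result: YES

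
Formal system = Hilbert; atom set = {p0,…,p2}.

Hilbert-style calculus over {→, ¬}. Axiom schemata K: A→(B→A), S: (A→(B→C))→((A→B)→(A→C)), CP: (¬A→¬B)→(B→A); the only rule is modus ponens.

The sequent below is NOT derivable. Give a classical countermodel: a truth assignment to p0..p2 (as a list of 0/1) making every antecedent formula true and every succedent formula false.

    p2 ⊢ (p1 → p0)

Search for a countermodel by truth-table:
  v=000: Γ:[p2=F] Δ:[(p1 → p0)=T] refutes=False
  v=001: Γ:[p2=T] Δ:[(p1 → p0)=T] refutes=False
  v=010: Γ:[p2=F] Δ:[(p1 → p0)=F] refutes=False
  v=011: Γ:[p2=T] Δ:[(p1 → p0)=F] refutes=True  ← countermodel

Result: [0, 1, 1]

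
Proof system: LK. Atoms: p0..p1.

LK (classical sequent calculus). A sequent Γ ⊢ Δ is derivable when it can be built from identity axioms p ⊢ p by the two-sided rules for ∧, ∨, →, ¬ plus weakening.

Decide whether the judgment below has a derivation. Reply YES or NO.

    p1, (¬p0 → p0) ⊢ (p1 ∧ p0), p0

Derivation (root first):
[→L] p1, (¬p0 → p0) ⊢ (p1 ∧ p0), p0
  [¬R]  ⊢ p0, ¬p0
    [Ax] p0 ⊢ p0
  [∧R] p1, p0 ⊢ (p1 ∧ p0)
    [Ax] p1 ⊢ p1
    [Ax] p0 ⊢ p0

Result: YES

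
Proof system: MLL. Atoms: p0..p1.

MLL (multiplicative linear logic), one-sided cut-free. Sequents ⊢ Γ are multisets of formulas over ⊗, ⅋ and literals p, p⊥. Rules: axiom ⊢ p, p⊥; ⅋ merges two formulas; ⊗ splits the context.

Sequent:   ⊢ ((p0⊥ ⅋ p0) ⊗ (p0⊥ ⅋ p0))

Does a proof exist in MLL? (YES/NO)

Derivation trace:
[⊗]  ⊢ ((p0⊥ ⅋ p0) ⊗ (p0⊥ ⅋ p0))
  [⅋]  ⊢ (p0⊥ ⅋ p0)
    [Ax]  ⊢ p0, p0⊥
  [⅋]  ⊢ (p0⊥ ⅋ p0)
    [Ax]  ⊢ p0, p0⊥

Result: YES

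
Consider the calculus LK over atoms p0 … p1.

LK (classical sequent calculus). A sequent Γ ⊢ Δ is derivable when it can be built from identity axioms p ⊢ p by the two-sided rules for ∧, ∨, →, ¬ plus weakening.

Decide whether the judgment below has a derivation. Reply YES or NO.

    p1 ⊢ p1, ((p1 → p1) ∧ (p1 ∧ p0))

Proof tree:
[∧R] p1 ⊢ p1, ((p1 → p1) ∧ (p1 ∧ p0))
  [→R]  ⊢ (p1 → p1)
    [Ax] p1 ⊢ p1
  [∧R] p1 ⊢ p1, (p1 ∧ p0)
    [Ax] p1 ⊢ p1
    [WR] p1 ⊢ p1, p0
      [Ax] p1 ⊢ p1

Result: YES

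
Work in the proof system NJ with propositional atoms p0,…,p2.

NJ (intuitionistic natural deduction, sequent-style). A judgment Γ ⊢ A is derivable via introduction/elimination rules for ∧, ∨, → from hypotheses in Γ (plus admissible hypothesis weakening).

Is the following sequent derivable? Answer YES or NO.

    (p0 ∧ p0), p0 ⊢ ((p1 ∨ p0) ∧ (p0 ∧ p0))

Proof tree:
[∧I] (p0 ∧ p0), p0 ⊢ ((p1 ∨ p0) ∧ (p0 ∧ p0))
  [∨I₂] p0 ⊢ (p1 ∨ p0)
    [Ax] p0 ⊢ p0
  [Wk] p0, (p0 ∧ p0) ⊢ (p0 ∧ p0)
    [∧I] p0 ⊢ (p0 ∧ p0)
      [Ax] p0 ⊢ p0
      [Ax] p0 ⊢ p0

Result: YES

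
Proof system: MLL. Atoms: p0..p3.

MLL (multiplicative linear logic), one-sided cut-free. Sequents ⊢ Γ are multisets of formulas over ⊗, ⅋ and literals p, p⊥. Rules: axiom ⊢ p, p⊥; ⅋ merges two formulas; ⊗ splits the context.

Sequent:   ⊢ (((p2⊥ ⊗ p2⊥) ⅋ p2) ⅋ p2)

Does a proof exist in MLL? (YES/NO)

Derivation trace:
[⅋]  ⊢ (((p2⊥ ⊗ p2⊥) ⅋ p2) ⅋ p2)
  [⅋]  ⊢ p2, ((p2⊥ ⊗ p2⊥) ⅋ p2)
    [⊗]  ⊢ p2, p2, (p2⊥ ⊗ p2⊥)
      [Ax]  ⊢ p2, p2⊥
      [Ax]  ⊢ p2, p2⊥

Result: YES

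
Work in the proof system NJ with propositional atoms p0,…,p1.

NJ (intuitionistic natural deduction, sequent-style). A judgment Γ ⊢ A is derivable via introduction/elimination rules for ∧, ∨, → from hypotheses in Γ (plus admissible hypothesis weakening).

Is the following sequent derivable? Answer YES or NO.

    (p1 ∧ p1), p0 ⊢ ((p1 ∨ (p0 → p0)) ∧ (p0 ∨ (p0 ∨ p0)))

Proof tree:
[∧I] (p1 ∧ p1), p0 ⊢ ((p1 ∨ (p0 → p0)) ∧ (p0 ∨ (p0 ∨ p0)))
  [Wk] (p1 ∧ p1) ⊢ (p1 ∨ (p0 → p0))
    [∨I₂]  ⊢ (p1 ∨ (p0 → p0))
      [→I]  ⊢ (p0 → p0)
        [Ax] p0 ⊢ p0
  [∨I₂] p0 ⊢ (p0 ∨ (p0 ∨ p0))
    [∨I₁] p0 ⊢ (p0 ∨ p0)
      [Ax] p0 ⊢ p0

Result: YES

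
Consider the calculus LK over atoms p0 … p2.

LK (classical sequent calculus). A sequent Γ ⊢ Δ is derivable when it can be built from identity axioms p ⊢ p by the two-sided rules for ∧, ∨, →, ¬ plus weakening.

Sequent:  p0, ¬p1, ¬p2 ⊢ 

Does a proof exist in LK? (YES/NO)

Enumerate valuations to refute Γ ⊢ Δ:
  v=000: Γ:[p0=F, ¬p1=T, ¬p2=T] Δ:[] refutes=False
  v=001: Γ:[p0=F, ¬p1=T, ¬p2=F] Δ:[] refutes=False
  v=010: Γ:[p0=F, ¬p1=F, ¬p2=T] Δ:[] refutes=False
  v=011: Γ:[p0=F, ¬p1=F, ¬p2=F] Δ:[] refutes=False
  v=100: Γ:[p0=T, ¬p1=T, ¬p2=T] Δ:[] refutes=True  ← countermodel

Result: NO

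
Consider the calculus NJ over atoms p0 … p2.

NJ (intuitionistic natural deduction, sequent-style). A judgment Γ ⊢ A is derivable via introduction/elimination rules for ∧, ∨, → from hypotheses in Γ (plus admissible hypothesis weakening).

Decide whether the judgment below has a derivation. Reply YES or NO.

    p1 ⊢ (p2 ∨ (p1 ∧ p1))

Derivation (root first):
[∨I₂] p1 ⊢ (p2 ∨ (p1 ∧ p1))
  [∧I] p1 ⊢ (p1 ∧ p1)
    [Ax] p1 ⊢ p1
    [Ax] p1 ⊢ p1

Result: YES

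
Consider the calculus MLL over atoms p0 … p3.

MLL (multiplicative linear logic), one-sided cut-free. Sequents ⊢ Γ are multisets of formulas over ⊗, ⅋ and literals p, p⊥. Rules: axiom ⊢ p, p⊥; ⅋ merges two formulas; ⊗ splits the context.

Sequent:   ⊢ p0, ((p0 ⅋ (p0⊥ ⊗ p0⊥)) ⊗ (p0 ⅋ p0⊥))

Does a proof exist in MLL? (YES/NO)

Proof tree:
[⊗]  ⊢ p0, ((p0 ⅋ (p0⊥ ⊗ p0⊥)) ⊗ (p0 ⅋ p0⊥))
  [⅋]  ⊢ p0, (p0 ⅋ (p0⊥ ⊗ p0⊥))
    [⊗]  ⊢ p0, p0, (p0⊥ ⊗ p0⊥)
      [Ax]  ⊢ p0, p0⊥
      [Ax]  ⊢ p0, p0⊥
  [⅋]  ⊢ (p0 ⅋ p0⊥)
    [Ax]  ⊢ p0, p0⊥

Result: YES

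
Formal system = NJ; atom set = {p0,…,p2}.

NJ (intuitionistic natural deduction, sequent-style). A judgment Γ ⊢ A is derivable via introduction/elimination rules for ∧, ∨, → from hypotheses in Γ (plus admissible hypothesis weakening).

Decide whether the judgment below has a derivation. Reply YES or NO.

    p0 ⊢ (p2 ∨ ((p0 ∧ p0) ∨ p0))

Derivation (root first):
[∨I₂] p0 ⊢ (p2 ∨ ((p0 ∧ p0) ∨ p0))
  [∨I₁] p0 ⊢ ((p0 ∧ p0) ∨ p0)
    [∧I] p0 ⊢ (p0 ∧ p0)
      [Ax] p0 ⊢ p0
      [Ax] p0 ⊢ p0

Result: YES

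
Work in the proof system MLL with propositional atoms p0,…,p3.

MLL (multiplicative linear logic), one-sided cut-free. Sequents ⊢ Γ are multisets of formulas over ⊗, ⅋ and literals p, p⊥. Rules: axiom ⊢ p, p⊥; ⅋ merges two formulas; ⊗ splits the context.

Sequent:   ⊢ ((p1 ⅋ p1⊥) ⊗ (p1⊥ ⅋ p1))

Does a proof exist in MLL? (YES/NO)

Derivation (root first):
[⊗]  ⊢ ((p1 ⅋ p1⊥) ⊗ (p1⊥ ⅋ p1))
  [⅋]  ⊢ (p1 ⅋ p1⊥)
    [Ax]  ⊢ p1, p1⊥
  [⅋]  ⊢ (p1⊥ ⅋ p1)
    [Ax]  ⊢ p1, p1⊥

Result: YES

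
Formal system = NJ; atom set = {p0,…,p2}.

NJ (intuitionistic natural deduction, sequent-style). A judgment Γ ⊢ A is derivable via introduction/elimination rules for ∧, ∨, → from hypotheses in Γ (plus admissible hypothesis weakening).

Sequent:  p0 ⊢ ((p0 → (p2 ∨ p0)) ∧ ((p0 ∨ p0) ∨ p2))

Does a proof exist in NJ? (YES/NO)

Proof tree:
[∧I] p0 ⊢ ((p0 → (p2 ∨ p0)) ∧ ((p0 ∨ p0) ∨ p2))
  [→I]  ⊢ (p0 → (p2 ∨ p0))
    [∨I₂] p0 ⊢ (p2 ∨ p0)
      [Ax] p0 ⊢ p0
  [∨I₁] p0, p0 ⊢ ((p0 ∨ p0) ∨ p2)
    [Wk] p0, p0 ⊢ (p0 ∨ p0)
      [∨I₂] p0 ⊢ (p0 ∨ p0)
        [Ax] p0 ⊢ p0

Result: YES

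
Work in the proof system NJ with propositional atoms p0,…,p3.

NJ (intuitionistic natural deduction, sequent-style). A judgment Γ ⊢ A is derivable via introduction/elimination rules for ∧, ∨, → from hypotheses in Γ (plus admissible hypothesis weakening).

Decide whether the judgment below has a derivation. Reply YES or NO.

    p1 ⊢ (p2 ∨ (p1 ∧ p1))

Derivation trace:
[∨I₂] p1 ⊢ (p2 ∨ (p1 ∧ p1))
  [∧I] p1 ⊢ (p1 ∧ p1)
    [Ax] p1 ⊢ p1
    [Ax] p1 ⊢ p1

Result: YES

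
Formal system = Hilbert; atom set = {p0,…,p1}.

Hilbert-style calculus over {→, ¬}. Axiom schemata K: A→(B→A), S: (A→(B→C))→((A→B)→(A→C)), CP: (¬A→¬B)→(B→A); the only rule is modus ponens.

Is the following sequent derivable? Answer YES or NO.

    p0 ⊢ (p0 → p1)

Search for a countermodel by truth-table:
  v=00: Γ:[p0=F] Δ:[(p0 → p1)=T] refutes=False
  v=01: Γ:[p0=F] Δ:[(p0 → p1)=T] refutes=False
  v=10: Γ:[p0=T] Δ:[(p0 → p1)=F] refutes=True  ← countermodel

Result: NO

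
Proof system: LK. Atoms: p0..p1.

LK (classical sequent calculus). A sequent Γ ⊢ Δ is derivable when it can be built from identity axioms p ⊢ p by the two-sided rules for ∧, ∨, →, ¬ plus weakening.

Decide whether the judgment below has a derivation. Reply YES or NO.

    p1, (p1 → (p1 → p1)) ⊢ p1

Derivation (root first):
[→L] p1, (p1 → (p1 → p1)) ⊢ p1
  [Ax] p1 ⊢ p1
  [→L] p1, (p1 → p1) ⊢ p1
    [Ax] p1 ⊢ p1
    [Ax] p1 ⊢ p1

Result: YES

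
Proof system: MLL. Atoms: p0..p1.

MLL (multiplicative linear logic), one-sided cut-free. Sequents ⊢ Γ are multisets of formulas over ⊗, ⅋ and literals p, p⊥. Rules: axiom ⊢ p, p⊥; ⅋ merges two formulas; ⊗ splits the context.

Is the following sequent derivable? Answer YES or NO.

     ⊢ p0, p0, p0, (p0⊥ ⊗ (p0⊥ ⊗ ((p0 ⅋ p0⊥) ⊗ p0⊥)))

Proof tree:
[⊗]  ⊢ p0, p0, p0, (p0⊥ ⊗ (p0⊥ ⊗ ((p0 ⅋ p0⊥) ⊗ p0⊥)))
  [Ax]  ⊢ p0, p0⊥
  [⊗]  ⊢ p0, p0, (p0⊥ ⊗ ((p0 ⅋ p0⊥) ⊗ p0⊥))
    [Ax]  ⊢ p0, p0⊥
    [⊗]  ⊢ p0, ((p0 ⅋ p0⊥) ⊗ p0⊥)
      [⅋]  ⊢ (p0 ⅋ p0⊥)
        [Ax]  ⊢ p0, p0⊥
      [Ax]  ⊢ p0, p0⊥

Result: YES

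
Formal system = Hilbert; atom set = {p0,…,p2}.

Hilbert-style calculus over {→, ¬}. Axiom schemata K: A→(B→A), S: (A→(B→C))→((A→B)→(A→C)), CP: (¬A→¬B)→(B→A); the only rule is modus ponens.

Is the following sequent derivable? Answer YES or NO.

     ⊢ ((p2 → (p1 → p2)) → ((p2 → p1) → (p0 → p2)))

Search for a countermodel by truth-table:
  v=000: Γ:[] Δ:[((p2 → (p1 → p2)) → ((p2 → p1) → (p0 → p2)))=T] refutes=False
  v=001: Γ:[] Δ:[((p2 → (p1 → p2)) → ((p2 → p1) → (p0 → p2)))=T] refutes=False
  v=010: Γ:[] Δ:[((p2 → (p1 → p2)) → ((p2 → p1) → (p0 → p2)))=T] refutes=False
  v=011: Γ:[] Δ:[((p2 → (p1 → p2)) → ((p2 → p1) → (p0 → p2)))=T] refutes=False
  v=100: Γ:[] Δ:[((p2 → (p1 → p2)) → ((p2 → p1) → (p0 → p2)))=F] refutes=True  ← countermodel

Result: NO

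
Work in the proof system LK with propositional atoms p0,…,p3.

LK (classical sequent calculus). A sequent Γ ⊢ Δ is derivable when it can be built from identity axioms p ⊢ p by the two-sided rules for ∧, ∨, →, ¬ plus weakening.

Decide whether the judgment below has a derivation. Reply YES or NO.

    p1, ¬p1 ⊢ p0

Derivation trace:
[¬L] p1, ¬p1 ⊢ p0
  [WR] p1 ⊢ p1, p0
    [Ax] p1 ⊢ p1

Result: YES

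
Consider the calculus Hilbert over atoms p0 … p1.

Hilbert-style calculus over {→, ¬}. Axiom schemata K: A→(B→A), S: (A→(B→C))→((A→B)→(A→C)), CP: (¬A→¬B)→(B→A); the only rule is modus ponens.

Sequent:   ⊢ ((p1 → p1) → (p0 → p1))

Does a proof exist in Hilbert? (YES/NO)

Truth-table refutation:
  v=00: Γ:[] Δ:[((p1 → p1) → (p0 → p1))=T] refutes=False
  v=01: Γ:[] Δ:[((p1 → p1) → (p0 → p1))=T] refutes=False
  v=10: Γ:[] Δ:[((p1 → p1) → (p0 → p1))=F] refutes=True  ← countermodel

Result: NO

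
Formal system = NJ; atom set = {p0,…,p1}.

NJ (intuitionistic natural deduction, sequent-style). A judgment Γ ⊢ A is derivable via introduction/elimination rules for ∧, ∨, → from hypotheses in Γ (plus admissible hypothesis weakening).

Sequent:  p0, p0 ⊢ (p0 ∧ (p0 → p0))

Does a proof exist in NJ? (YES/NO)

Derivation (root first):
[Wk] p0, p0 ⊢ (p0 ∧ (p0 → p0))
  [∧I] p0 ⊢ (p0 ∧ (p0 → p0))
    [Ax] p0 ⊢ p0
    [→I]  ⊢ (p0 → p0)
      [Ax] p0 ⊢ p0

Result: YES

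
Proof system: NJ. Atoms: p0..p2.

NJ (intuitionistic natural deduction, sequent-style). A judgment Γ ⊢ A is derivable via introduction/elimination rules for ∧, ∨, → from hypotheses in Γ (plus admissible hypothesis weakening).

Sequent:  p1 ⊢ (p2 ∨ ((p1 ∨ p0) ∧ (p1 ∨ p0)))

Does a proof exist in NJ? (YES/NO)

Proof tree:
[∨I₂] p1 ⊢ (p2 ∨ ((p1 ∨ p0) ∧ (p1 ∨ p0)))
  [∧I] p1 ⊢ ((p1 ∨ p0) ∧ (p1 ∨ p0))
    [∨I₁] p1 ⊢ (p1 ∨ p0)
      [Ax] p1 ⊢ p1
    [∨I₁] p1 ⊢ (p1 ∨ p0)
      [Ax] p1 ⊢ p1

Result: YES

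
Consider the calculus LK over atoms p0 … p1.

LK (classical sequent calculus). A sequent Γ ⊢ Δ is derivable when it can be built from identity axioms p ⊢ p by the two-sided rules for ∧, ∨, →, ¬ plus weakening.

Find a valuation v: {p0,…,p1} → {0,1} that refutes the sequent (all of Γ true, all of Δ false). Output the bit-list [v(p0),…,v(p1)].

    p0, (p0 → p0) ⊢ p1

Search for a countermodel by truth-table:
  v=00: Γ:[p0=F, (p0 → p0)=T] Δ:[p1=F] refutes=False
  v=01: Γ:[p0=F, (p0 → p0)=T] Δ:[p1=T] refutes=False
  v=10: Γ:[p0=T, (p0 → p0)=T] Δ:[p1=F] refutes=True  ← countermodel

Result: [1, 0]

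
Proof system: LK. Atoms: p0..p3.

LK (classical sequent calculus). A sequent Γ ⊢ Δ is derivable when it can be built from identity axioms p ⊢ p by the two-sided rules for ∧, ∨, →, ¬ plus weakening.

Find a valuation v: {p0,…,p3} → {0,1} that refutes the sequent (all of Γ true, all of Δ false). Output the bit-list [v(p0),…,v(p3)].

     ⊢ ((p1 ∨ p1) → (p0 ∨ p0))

Enumerate valuations to refute Γ ⊢ Δ:
  v=0000: Γ:[] Δ:[((p1 ∨ p1) → (p0 ∨ p0))=T] refutes=False
  v=0001: Γ:[] Δ:[((p1 ∨ p1) → (p0 ∨ p0))=T] refutes=False
  v=0010: Γ:[] Δ:[((p1 ∨ p1) → (p0 ∨ p0))=T] refutes=False
  v=0011: Γ:[] Δ:[((p1 ∨ p1) → (p0 ∨ p0))=T] refutes=False
  v=0100: Γ:[] Δ:[((p1 ∨ p1) → (p0 ∨ p0))=F] refutes=True  ← countermodel

Result: [0, 1, 0, 0]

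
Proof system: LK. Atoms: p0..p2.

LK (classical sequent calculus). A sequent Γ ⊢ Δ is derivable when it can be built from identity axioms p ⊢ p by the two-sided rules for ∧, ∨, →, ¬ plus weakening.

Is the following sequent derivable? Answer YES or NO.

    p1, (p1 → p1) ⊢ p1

Derivation trace:
[→L] p1, (p1 → p1) ⊢ p1
  [WR] p1 ⊢ p1, p1
    [Ax] p1 ⊢ p1
  [Ax] p1 ⊢ p1

Result: YES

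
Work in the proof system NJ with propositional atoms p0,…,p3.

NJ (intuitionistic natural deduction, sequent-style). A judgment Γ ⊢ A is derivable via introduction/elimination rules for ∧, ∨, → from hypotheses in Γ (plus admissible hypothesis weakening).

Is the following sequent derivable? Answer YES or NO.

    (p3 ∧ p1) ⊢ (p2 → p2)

Derivation (root first):
[Wk] (p3 ∧ p1) ⊢ (p2 → p2)
  [→I]  ⊢ (p2 → p2)
    [Ax] p2 ⊢ p2

Result: YES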